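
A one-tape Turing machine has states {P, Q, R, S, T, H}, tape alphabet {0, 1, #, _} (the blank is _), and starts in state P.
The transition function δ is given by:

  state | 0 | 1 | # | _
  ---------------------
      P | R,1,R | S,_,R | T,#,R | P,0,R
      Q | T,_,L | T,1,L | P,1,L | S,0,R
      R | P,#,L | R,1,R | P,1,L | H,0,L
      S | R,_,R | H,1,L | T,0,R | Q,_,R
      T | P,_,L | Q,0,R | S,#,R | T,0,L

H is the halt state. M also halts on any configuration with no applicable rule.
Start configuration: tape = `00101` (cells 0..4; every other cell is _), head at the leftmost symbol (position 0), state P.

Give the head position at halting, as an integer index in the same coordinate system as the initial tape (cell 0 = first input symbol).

1

state=P head=0 tape=[0]0101   (P,0)→(R,1,R)
state=R head=1 tape=1[0]101   (R,0)→(P,#,L)
state=P head=0 tape=[1]#101   (P,1)→(S,_,R)
state=S head=1 tape=_[#]101   (S,#)→(T,0,R)
state=T head=2 tape=_0[1]01   (T,1)→(Q,0,R)
state=Q head=3 tape=_00[0]1   (Q,0)→(T,_,L)
state=T head=2 tape=_0[0]_1   (T,0)→(P,_,L)
state=P head=1 tape=_[0]__1   (P,0)→(R,1,R)
state=R head=2 tape=_1[_]_1   (R,_)→(H,0,L)
state=H head=1 tape=_[1]0_1
At halt the head is at cell 1.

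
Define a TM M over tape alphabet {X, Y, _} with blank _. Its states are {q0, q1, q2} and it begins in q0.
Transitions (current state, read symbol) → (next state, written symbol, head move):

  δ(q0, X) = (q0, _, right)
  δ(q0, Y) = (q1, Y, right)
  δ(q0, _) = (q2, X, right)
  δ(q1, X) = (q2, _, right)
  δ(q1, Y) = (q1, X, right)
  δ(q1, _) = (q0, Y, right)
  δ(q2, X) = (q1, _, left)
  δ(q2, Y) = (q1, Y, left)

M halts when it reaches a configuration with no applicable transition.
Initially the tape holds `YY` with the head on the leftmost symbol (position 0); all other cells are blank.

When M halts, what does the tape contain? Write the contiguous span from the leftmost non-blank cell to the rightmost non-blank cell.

YXYX

state=q0 head=0 tape=[Y]Y___   (q0,Y)→(q1,Y,right)
state=q1 head=1 tape=Y[Y]___   (q1,Y)→(q1,X,right)
state=q1 head=2 tape=YX[_]__   (q1,_)→(q0,Y,right)
state=q0 head=3 tape=YXY[_]_   (q0,_)→(q2,X,right)
state=q2 head=4 tape=YXYX[_]
The non-blank tape span at halt is YXYX.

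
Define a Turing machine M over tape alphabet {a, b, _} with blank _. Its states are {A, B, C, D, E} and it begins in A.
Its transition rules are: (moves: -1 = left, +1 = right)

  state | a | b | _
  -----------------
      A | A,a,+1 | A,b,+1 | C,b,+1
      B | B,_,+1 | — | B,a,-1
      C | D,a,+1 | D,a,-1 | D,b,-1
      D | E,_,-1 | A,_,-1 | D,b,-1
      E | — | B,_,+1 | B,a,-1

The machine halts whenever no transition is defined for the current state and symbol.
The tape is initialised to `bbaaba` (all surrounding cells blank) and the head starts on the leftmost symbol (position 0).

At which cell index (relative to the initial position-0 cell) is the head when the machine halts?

8

A | [b]baaba___   read b → write b, move +1, go to A
A | b[b]aaba___   read b → write b, move +1, go to A
A | bb[a]aba___   read a → write a, move +1, go to A
A | bba[a]ba___   read a → write a, move +1, go to A
A | bbaa[b]a___   read b → write b, move +1, go to A
A | bbaab[a]___   read a → write a, move +1, go to A
A | bbaaba[_]__   read _ → write b, move +1, go to C
C | bbaabab[_]_   read _ → write b, move -1, go to D
D | bbaaba[b]b_   read b → write _, move -1, go to A
A | bbaab[a]_b_   read a → write a, move +1, go to A
A | bbaaba[_]b_   read _ → write b, move +1, go to C
C | bbaabab[b]_   read b → write a, move -1, go to D
D | bbaaba[b]a_   read b → write _, move -1, go to A
A | bbaab[a]_a_   read a → write a, move +1, go to A
A | bbaaba[_]a_   read _ → write b, move +1, go to C
C | bbaabab[a]_   read a → write a, move +1, go to D
D | bbaababa[_]   read _ → write b, move -1, go to D
D | bbaabab[a]b   read a → write _, move -1, go to E
E | bbaaba[b]_b   read b → write _, move +1, go to B
B | bbaaba_[_]b   read _ → write a, move -1, go to B
B | bbaaba[_]ab   read _ → write a, move -1, go to B
B | bbaab[a]aab   read a → write _, move +1, go to B
B | bbaab_[a]ab   read a → write _, move +1, go to B
B | bbaab__[a]b   read a → write _, move +1, go to B
B | bbaab___[b]
At halt the head is at cell 8.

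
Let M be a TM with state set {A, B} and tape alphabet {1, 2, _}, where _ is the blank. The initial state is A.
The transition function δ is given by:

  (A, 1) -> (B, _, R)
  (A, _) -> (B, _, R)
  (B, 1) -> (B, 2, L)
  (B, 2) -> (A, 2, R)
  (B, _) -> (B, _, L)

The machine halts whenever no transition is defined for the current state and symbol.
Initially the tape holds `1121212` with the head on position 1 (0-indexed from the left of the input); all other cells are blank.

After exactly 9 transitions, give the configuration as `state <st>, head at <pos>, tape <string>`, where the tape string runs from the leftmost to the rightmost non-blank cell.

state B, head at 6, tape 1_2_2_2

A | 1[1]21212__   read 1 → write _, move R, go to B
B | 1_[2]1212__   read 2 → write 2, move R, go to A
A | 1_2[1]212__   read 1 → write _, move R, go to B
B | 1_2_[2]12__   read 2 → write 2, move R, go to A
A | 1_2_2[1]2__   read 1 → write _, move R, go to B
B | 1_2_2_[2]__   read 2 → write 2, move R, go to A
A | 1_2_2_2[_]_   read _ → write _, move R, go to B
B | 1_2_2_2_[_]   read _ → write _, move L, go to B
B | 1_2_2_2[_]_   read _ → write _, move L, go to B
B | 1_2_2_[2]__
After 9 steps: state B, head at 6, tape 1_2_2_2.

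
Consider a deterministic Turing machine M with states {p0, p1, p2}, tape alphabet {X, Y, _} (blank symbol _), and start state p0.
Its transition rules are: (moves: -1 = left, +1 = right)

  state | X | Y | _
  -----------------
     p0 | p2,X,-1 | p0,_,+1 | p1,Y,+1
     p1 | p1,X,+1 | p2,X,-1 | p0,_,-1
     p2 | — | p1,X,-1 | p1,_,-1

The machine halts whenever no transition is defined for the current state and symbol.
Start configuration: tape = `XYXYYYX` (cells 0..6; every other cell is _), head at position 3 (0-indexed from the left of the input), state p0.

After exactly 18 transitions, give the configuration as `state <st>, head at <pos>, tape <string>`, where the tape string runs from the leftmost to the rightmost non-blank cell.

state=p0 head=3 tape=XYX[Y]YYX_   (p0,Y)→(p0,_,+1)
state=p0 head=4 tape=XYX_[Y]YX_   (p0,Y)→(p0,_,+1)
state=p0 head=5 tape=XYX__[Y]X_   (p0,Y)→(p0,_,+1)
state=p0 head=6 tape=XYX___[X]_   (p0,X)→(p2,X,-1)
state=p2 head=5 tape=XYX__[_]X_   (p2,_)→(p1,_,-1)
state=p1 head=4 tape=XYX_[_]_X_   (p1,_)→(p0,_,-1)
state=p0 head=3 tape=XYX[_]__X_   (p0,_)→(p1,Y,+1)
state=p1 head=4 tape=XYXY[_]_X_   (p1,_)→(p0,_,-1)
state=p0 head=3 tape=XYX[Y]__X_   (p0,Y)→(p0,_,+1)
state=p0 head=4 tape=XYX_[_]_X_   (p0,_)→(p1,Y,+1)
state=p1 head=5 tape=XYX_Y[_]X_   (p1,_)→(p0,_,-1)
state=p0 head=4 tape=XYX_[Y]_X_   (p0,Y)→(p0,_,+1)
state=p0 head=5 tape=XYX__[_]X_   (p0,_)→(p1,Y,+1)
state=p1 head=6 tape=XYX__Y[X]_   (p1,X)→(p1,X,+1)
state=p1 head=7 tape=XYX__YX[_]   (p1,_)→(p0,_,-1)
state=p0 head=6 tape=XYX__Y[X]_   (p0,X)→(p2,X,-1)
state=p2 head=5 tape=XYX__[Y]X_   (p2,Y)→(p1,X,-1)
state=p1 head=4 tape=XYX_[_]XX_   (p1,_)→(p0,_,-1)
state=p0 head=3 tape=XYX[_]_XX_
After 18 steps: state p0, head at 3, tape XYX__XX.

state p0, head at 3, tape XYX__XX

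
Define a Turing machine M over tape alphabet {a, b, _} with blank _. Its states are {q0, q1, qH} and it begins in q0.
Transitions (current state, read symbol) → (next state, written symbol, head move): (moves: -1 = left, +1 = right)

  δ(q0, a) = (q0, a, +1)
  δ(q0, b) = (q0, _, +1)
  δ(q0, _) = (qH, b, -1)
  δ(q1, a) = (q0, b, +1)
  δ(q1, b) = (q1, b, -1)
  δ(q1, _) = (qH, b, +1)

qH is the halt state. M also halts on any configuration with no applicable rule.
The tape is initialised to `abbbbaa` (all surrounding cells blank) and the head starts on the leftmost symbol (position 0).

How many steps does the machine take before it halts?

q0 | [a]bbbbaa_   read a → write a, move +1, go to q0
q0 | a[b]bbbaa_   read b → write _, move +1, go to q0
q0 | a_[b]bbaa_   read b → write _, move +1, go to q0
q0 | a__[b]baa_   read b → write _, move +1, go to q0
q0 | a___[b]aa_   read b → write _, move +1, go to q0
q0 | a____[a]a_   read a → write a, move +1, go to q0
q0 | a____a[a]_   read a → write a, move +1, go to q0
q0 | a____aa[_]   read _ → write b, move -1, go to qH
qH | a____a[a]b
M halts after 8 transitions.

8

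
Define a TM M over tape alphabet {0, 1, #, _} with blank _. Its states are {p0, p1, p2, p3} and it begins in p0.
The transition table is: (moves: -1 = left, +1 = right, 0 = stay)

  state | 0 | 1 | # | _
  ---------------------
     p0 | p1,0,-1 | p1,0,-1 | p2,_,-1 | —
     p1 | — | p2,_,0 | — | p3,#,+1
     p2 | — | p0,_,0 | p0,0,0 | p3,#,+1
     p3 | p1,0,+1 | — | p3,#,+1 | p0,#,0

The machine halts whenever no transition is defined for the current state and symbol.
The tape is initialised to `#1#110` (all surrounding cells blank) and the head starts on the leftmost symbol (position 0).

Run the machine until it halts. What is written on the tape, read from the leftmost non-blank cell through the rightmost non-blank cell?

p0 | __[#]1#110   read # → write _, move -1, go to p2
p2 | _[_]_1#110   read _ → write #, move +1, go to p3
p3 | _#[_]1#110   read _ → write #, move 0, go to p0
p0 | _#[#]1#110   read # → write _, move -1, go to p2
p2 | _[#]_1#110   read # → write 0, move 0, go to p0
p0 | _[0]_1#110   read 0 → write 0, move -1, go to p1
p1 | [_]0_1#110   read _ → write #, move +1, go to p3
p3 | #[0]_1#110   read 0 → write 0, move +1, go to p1
p1 | #0[_]1#110   read _ → write #, move +1, go to p3
p3 | #0#[1]#110
The non-blank tape span at halt is #0#1#110.

#0#1#110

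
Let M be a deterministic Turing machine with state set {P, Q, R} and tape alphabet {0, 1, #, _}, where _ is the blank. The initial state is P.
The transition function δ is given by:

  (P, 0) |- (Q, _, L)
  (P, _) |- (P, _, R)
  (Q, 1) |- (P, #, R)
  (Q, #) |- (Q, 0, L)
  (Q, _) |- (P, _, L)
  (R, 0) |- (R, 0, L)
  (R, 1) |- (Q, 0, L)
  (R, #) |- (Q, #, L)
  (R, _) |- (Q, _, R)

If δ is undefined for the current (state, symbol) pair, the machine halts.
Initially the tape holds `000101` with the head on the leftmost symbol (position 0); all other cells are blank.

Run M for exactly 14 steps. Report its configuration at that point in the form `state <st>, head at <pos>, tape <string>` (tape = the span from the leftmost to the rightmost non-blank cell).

state P, head at 2, tape 101

state=P head=0 tape=__[0]00101   (P,0)→(Q,_,L)
state=Q head=-1 tape=_[_]_00101   (Q,_)→(P,_,L)
state=P head=-2 tape=[_]__00101   (P,_)→(P,_,R)
state=P head=-1 tape=_[_]_00101   (P,_)→(P,_,R)
state=P head=0 tape=__[_]00101   (P,_)→(P,_,R)
state=P head=1 tape=___[0]0101   (P,0)→(Q,_,L)
state=Q head=0 tape=__[_]_0101   (Q,_)→(P,_,L)
state=P head=-1 tape=_[_]__0101   (P,_)→(P,_,R)
state=P head=0 tape=__[_]_0101   (P,_)→(P,_,R)
state=P head=1 tape=___[_]0101   (P,_)→(P,_,R)
state=P head=2 tape=____[0]101   (P,0)→(Q,_,L)
state=Q head=1 tape=___[_]_101   (Q,_)→(P,_,L)
state=P head=0 tape=__[_]__101   (P,_)→(P,_,R)
state=P head=1 tape=___[_]_101   (P,_)→(P,_,R)
state=P head=2 tape=____[_]101
After 14 steps: state P, head at 2, tape 101.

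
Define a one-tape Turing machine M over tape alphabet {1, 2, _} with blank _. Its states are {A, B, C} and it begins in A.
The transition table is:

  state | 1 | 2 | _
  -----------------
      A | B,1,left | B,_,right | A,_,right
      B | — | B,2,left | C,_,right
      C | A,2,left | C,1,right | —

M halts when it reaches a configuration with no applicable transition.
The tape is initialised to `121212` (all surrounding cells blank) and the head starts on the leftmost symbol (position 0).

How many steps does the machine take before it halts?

20

state=A head=0 tape=_[1]21212   (A,1)→(B,1,left)
state=B head=-1 tape=[_]121212   (B,_)→(C,_,right)
state=C head=0 tape=_[1]21212   (C,1)→(A,2,left)
state=A head=-1 tape=[_]221212   (A,_)→(A,_,right)
state=A head=0 tape=_[2]21212   (A,2)→(B,_,right)
state=B head=1 tape=__[2]1212   (B,2)→(B,2,left)
state=B head=0 tape=_[_]21212   (B,_)→(C,_,right)
state=C head=1 tape=__[2]1212   (C,2)→(C,1,right)
state=C head=2 tape=__1[1]212   (C,1)→(A,2,left)
state=A head=1 tape=__[1]2212   (A,1)→(B,1,left)
state=B head=0 tape=_[_]12212   (B,_)→(C,_,right)
state=C head=1 tape=__[1]2212   (C,1)→(A,2,left)
state=A head=0 tape=_[_]22212   (A,_)→(A,_,right)
state=A head=1 tape=__[2]2212   (A,2)→(B,_,right)
state=B head=2 tape=___[2]212   (B,2)→(B,2,left)
state=B head=1 tape=__[_]2212   (B,_)→(C,_,right)
state=C head=2 tape=___[2]212   (C,2)→(C,1,right)
state=C head=3 tape=___1[2]12   (C,2)→(C,1,right)
state=C head=4 tape=___11[1]2   (C,1)→(A,2,left)
state=A head=3 tape=___1[1]22   (A,1)→(B,1,left)
state=B head=2 tape=___[1]122
M halts after 20 transitions.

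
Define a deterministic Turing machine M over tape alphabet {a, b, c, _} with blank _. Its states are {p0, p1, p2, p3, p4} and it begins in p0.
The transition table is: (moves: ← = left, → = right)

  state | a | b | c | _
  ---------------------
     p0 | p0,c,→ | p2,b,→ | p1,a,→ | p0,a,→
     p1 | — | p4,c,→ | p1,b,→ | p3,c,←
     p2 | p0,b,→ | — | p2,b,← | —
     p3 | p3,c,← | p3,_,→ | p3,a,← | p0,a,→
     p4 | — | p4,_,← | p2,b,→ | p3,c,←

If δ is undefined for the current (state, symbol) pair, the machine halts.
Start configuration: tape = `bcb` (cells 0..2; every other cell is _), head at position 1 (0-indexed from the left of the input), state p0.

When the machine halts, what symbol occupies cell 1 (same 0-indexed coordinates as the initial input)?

p0 | _b[c]b__   read c → write a, move →, go to p1
p1 | _ba[b]__   read b → write c, move →, go to p4
p4 | _bac[_]_   read _ → write c, move ←, go to p3
p3 | _ba[c]c_   read c → write a, move ←, go to p3
p3 | _b[a]ac_   read a → write c, move ←, go to p3
p3 | _[b]cac_   read b → write _, move →, go to p3
p3 | __[c]ac_   read c → write a, move ←, go to p3
p3 | _[_]aac_   read _ → write a, move →, go to p0
p0 | _a[a]ac_   read a → write c, move →, go to p0
p0 | _ac[a]c_   read a → write c, move →, go to p0
p0 | _acc[c]_   read c → write a, move →, go to p1
p1 | _acca[_]   read _ → write c, move ←, go to p3
p3 | _acc[a]c   read a → write c, move ←, go to p3
p3 | _ac[c]cc   read c → write a, move ←, go to p3
p3 | _a[c]acc   read c → write a, move ←, go to p3
p3 | _[a]aacc   read a → write c, move ←, go to p3
p3 | [_]caacc   read _ → write a, move →, go to p0
p0 | a[c]aacc   read c → write a, move →, go to p1
p1 | aa[a]acc
Cell 1 holds a when M halts.

a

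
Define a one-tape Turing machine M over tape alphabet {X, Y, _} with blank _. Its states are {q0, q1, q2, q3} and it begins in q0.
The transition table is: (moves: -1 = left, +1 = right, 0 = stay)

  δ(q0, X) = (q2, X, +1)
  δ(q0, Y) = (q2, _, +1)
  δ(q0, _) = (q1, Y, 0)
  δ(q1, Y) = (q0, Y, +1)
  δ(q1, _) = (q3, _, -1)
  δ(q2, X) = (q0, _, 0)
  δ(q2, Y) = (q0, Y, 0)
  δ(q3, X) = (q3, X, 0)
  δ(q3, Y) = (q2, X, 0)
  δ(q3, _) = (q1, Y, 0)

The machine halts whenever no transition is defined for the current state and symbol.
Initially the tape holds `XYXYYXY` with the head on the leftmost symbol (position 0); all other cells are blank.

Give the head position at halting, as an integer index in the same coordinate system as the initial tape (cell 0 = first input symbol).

state=q0 head=0 tape=[X]YXYYXY_   (q0,X)→(q2,X,+1)
state=q2 head=1 tape=X[Y]XYYXY_   (q2,Y)→(q0,Y,0)
state=q0 head=1 tape=X[Y]XYYXY_   (q0,Y)→(q2,_,+1)
state=q2 head=2 tape=X_[X]YYXY_   (q2,X)→(q0,_,0)
state=q0 head=2 tape=X_[_]YYXY_   (q0,_)→(q1,Y,0)
state=q1 head=2 tape=X_[Y]YYXY_   (q1,Y)→(q0,Y,+1)
state=q0 head=3 tape=X_Y[Y]YXY_   (q0,Y)→(q2,_,+1)
state=q2 head=4 tape=X_Y_[Y]XY_   (q2,Y)→(q0,Y,0)
state=q0 head=4 tape=X_Y_[Y]XY_   (q0,Y)→(q2,_,+1)
state=q2 head=5 tape=X_Y__[X]Y_   (q2,X)→(q0,_,0)
state=q0 head=5 tape=X_Y__[_]Y_   (q0,_)→(q1,Y,0)
state=q1 head=5 tape=X_Y__[Y]Y_   (q1,Y)→(q0,Y,+1)
state=q0 head=6 tape=X_Y__Y[Y]_   (q0,Y)→(q2,_,+1)
state=q2 head=7 tape=X_Y__Y_[_]
At halt the head is at cell 7.

7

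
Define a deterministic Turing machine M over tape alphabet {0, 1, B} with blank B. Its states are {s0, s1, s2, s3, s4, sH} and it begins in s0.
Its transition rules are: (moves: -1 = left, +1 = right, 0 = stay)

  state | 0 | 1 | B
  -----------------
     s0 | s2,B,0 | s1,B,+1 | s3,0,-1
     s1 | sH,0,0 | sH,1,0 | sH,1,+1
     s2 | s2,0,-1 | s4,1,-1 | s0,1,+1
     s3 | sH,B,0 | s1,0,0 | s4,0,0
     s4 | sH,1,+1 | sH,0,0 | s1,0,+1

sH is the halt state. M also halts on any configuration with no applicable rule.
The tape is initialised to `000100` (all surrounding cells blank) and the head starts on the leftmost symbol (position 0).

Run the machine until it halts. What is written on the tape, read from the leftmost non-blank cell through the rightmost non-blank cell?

state=s0 head=0 tape=[0]00100   (s0,0)→(s2,B,0)
state=s2 head=0 tape=[B]00100   (s2,B)→(s0,1,+1)
state=s0 head=1 tape=1[0]0100   (s0,0)→(s2,B,0)
state=s2 head=1 tape=1[B]0100   (s2,B)→(s0,1,+1)
state=s0 head=2 tape=11[0]100   (s0,0)→(s2,B,0)
state=s2 head=2 tape=11[B]100   (s2,B)→(s0,1,+1)
state=s0 head=3 tape=111[1]00   (s0,1)→(s1,B,+1)
state=s1 head=4 tape=111B[0]0   (s1,0)→(sH,0,0)
state=sH head=4 tape=111B[0]0
The non-blank tape span at halt is 111B00.

111B00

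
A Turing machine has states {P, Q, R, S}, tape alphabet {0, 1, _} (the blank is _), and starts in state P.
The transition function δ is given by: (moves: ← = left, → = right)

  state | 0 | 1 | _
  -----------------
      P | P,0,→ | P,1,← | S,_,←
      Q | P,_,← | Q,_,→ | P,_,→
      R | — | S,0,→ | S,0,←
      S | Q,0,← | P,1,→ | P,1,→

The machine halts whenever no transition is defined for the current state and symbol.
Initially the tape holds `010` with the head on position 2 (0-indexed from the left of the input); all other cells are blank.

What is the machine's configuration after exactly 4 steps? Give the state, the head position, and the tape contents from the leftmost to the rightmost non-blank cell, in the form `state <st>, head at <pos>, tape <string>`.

state Q, head at 2, tape 0_0

P | 01[0]_   read 0 → write 0, move →, go to P
P | 010[_]   read _ → write _, move ←, go to S
S | 01[0]_   read 0 → write 0, move ←, go to Q
Q | 0[1]0_   read 1 → write _, move →, go to Q
Q | 0_[0]_
After 4 steps: state Q, head at 2, tape 0_0.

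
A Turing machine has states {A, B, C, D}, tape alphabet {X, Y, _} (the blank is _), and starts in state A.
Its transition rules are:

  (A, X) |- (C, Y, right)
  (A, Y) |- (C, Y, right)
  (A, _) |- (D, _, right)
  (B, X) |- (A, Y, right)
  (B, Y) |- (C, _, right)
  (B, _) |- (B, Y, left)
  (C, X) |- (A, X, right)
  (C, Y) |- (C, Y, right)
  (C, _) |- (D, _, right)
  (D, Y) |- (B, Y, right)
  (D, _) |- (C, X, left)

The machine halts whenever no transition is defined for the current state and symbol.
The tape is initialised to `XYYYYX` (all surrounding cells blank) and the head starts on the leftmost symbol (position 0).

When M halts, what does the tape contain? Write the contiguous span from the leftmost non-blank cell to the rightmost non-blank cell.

A | [X]YYYYX__   read X → write Y, move right, go to C
C | Y[Y]YYYX__   read Y → write Y, move right, go to C
C | YY[Y]YYX__   read Y → write Y, move right, go to C
C | YYY[Y]YX__   read Y → write Y, move right, go to C
C | YYYY[Y]X__   read Y → write Y, move right, go to C
C | YYYYY[X]__   read X → write X, move right, go to A
A | YYYYYX[_]_   read _ → write _, move right, go to D
D | YYYYYX_[_]   read _ → write X, move left, go to C
C | YYYYYX[_]X   read _ → write _, move right, go to D
D | YYYYYX_[X]
The non-blank tape span at halt is YYYYYX_X.

YYYYYX_X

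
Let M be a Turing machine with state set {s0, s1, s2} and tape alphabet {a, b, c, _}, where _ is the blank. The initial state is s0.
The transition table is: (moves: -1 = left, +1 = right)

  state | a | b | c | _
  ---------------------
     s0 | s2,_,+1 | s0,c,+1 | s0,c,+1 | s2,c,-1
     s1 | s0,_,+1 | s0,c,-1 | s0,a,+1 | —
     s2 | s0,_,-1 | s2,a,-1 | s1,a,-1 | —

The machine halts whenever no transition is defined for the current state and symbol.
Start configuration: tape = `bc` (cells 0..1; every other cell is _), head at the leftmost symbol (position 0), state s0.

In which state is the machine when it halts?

s1

s0 | [b]c_   read b → write c, move +1, go to s0
s0 | c[c]_   read c → write c, move +1, go to s0
s0 | cc[_]   read _ → write c, move -1, go to s2
s2 | c[c]c   read c → write a, move -1, go to s1
s1 | [c]ac   read c → write a, move +1, go to s0
s0 | a[a]c   read a → write _, move +1, go to s2
s2 | a_[c]   read c → write a, move -1, go to s1
s1 | a[_]a
No transition is defined for (s1, _); M halts in state s1.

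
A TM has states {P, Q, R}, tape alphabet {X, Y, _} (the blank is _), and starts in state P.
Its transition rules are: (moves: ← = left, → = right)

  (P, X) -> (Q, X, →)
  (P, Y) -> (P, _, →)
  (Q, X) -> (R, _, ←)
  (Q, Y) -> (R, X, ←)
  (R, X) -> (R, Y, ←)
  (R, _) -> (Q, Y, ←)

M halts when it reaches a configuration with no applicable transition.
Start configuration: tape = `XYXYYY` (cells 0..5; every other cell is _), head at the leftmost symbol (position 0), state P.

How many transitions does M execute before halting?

P | __[X]YXYYY   read X → write X, move →, go to Q
Q | __X[Y]XYYY   read Y → write X, move ←, go to R
R | __[X]XXYYY   read X → write Y, move ←, go to R
R | _[_]YXXYYY   read _ → write Y, move ←, go to Q
Q | [_]YYXXYYY
M halts after 4 transitions.

4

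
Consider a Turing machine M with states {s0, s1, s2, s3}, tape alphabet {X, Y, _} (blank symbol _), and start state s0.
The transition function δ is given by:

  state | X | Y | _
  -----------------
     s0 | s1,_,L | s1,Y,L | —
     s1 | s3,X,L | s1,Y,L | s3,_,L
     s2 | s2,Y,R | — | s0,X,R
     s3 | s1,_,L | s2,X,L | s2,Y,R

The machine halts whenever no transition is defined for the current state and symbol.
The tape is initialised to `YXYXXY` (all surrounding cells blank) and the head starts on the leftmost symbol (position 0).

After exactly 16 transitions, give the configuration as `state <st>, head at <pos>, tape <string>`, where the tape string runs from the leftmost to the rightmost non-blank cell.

s0 | ____[Y]XYXXY   read Y → write Y, move L, go to s1
s1 | ___[_]YXYXXY   read _ → write _, move L, go to s3
s3 | __[_]_YXYXXY   read _ → write Y, move R, go to s2
s2 | __Y[_]YXYXXY   read _ → write X, move R, go to s0
s0 | __YX[Y]XYXXY   read Y → write Y, move L, go to s1
s1 | __Y[X]YXYXXY   read X → write X, move L, go to s3
s3 | __[Y]XYXYXXY   read Y → write X, move L, go to s2
s2 | _[_]XXYXYXXY   read _ → write X, move R, go to s0
s0 | _X[X]XYXYXXY   read X → write _, move L, go to s1
s1 | _[X]_XYXYXXY   read X → write X, move L, go to s3
s3 | [_]X_XYXYXXY   read _ → write Y, move R, go to s2
s2 | Y[X]_XYXYXXY   read X → write Y, move R, go to s2
s2 | YY[_]XYXYXXY   read _ → write X, move R, go to s0
s0 | YYX[X]YXYXXY   read X → write _, move L, go to s1
s1 | YY[X]_YXYXXY   read X → write X, move L, go to s3
s3 | Y[Y]X_YXYXXY   read Y → write X, move L, go to s2
s2 | [Y]XX_YXYXXY
After 16 steps: state s2, head at -4, tape YXX_YXYXXY.

state s2, head at -4, tape YXX_YXYXXY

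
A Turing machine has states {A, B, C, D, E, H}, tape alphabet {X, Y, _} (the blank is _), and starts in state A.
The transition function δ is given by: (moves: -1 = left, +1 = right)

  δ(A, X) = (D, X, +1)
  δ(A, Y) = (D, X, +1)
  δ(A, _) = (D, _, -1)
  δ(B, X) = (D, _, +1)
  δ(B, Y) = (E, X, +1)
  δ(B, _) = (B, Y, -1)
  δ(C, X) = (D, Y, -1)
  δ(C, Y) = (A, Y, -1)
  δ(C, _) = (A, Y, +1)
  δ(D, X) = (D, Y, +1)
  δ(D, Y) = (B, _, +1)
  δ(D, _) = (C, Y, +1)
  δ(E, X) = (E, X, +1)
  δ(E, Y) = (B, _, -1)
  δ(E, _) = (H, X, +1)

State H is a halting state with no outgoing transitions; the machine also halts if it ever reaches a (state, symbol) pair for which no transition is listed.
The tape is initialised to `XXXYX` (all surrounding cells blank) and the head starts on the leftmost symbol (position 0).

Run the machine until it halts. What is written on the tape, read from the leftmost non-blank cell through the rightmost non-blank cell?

state=A head=0 tape=[X]XXYX______   (A,X)→(D,X,+1)
state=D head=1 tape=X[X]XYX______   (D,X)→(D,Y,+1)
state=D head=2 tape=XY[X]YX______   (D,X)→(D,Y,+1)
state=D head=3 tape=XYY[Y]X______   (D,Y)→(B,_,+1)
state=B head=4 tape=XYY_[X]______   (B,X)→(D,_,+1)
state=D head=5 tape=XYY__[_]_____   (D,_)→(C,Y,+1)
state=C head=6 tape=XYY__Y[_]____   (C,_)→(A,Y,+1)
state=A head=7 tape=XYY__YY[_]___   (A,_)→(D,_,-1)
state=D head=6 tape=XYY__Y[Y]____   (D,Y)→(B,_,+1)
state=B head=7 tape=XYY__Y_[_]___   (B,_)→(B,Y,-1)
state=B head=6 tape=XYY__Y[_]Y___   (B,_)→(B,Y,-1)
state=B head=5 tape=XYY__[Y]YY___   (B,Y)→(E,X,+1)
state=E head=6 tape=XYY__X[Y]Y___   (E,Y)→(B,_,-1)
state=B head=5 tape=XYY__[X]_Y___   (B,X)→(D,_,+1)
state=D head=6 tape=XYY___[_]Y___   (D,_)→(C,Y,+1)
state=C head=7 tape=XYY___Y[Y]___   (C,Y)→(A,Y,-1)
state=A head=6 tape=XYY___[Y]Y___   (A,Y)→(D,X,+1)
state=D head=7 tape=XYY___X[Y]___   (D,Y)→(B,_,+1)
state=B head=8 tape=XYY___X_[_]__   (B,_)→(B,Y,-1)
state=B head=7 tape=XYY___X[_]Y__   (B,_)→(B,Y,-1)
state=B head=6 tape=XYY___[X]YY__   (B,X)→(D,_,+1)
state=D head=7 tape=XYY____[Y]Y__   (D,Y)→(B,_,+1)
state=B head=8 tape=XYY_____[Y]__   (B,Y)→(E,X,+1)
state=E head=9 tape=XYY_____X[_]_   (E,_)→(H,X,+1)
state=H head=10 tape=XYY_____XX[_]
The non-blank tape span at halt is XYY_____XX.

XYY_____XX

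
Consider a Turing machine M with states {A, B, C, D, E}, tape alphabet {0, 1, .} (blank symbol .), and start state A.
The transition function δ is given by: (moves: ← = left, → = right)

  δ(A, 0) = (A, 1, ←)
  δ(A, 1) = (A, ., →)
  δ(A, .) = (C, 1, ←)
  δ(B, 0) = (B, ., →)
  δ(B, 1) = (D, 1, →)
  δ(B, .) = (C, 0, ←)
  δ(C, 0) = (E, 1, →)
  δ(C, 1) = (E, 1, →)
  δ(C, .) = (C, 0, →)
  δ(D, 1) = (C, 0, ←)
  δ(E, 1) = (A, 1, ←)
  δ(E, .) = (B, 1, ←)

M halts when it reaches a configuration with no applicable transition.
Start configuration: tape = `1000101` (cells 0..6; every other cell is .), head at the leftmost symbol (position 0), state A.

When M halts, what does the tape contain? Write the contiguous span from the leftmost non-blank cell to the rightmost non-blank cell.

A | .[1]000101..   read 1 → write ., move →, go to A
A | ..[0]00101..   read 0 → write 1, move ←, go to A
A | .[.]100101..   read . → write 1, move ←, go to C
C | [.]1100101..   read . → write 0, move →, go to C
C | 0[1]100101..   read 1 → write 1, move →, go to E
E | 01[1]00101..   read 1 → write 1, move ←, go to A
A | 0[1]100101..   read 1 → write ., move →, go to A
A | 0.[1]00101..   read 1 → write ., move →, go to A
A | 0..[0]0101..   read 0 → write 1, move ←, go to A
A | 0.[.]10101..   read . → write 1, move ←, go to C
C | 0[.]110101..   read . → write 0, move →, go to C
C | 00[1]10101..   read 1 → write 1, move →, go to E
E | 001[1]0101..   read 1 → write 1, move ←, go to A
A | 00[1]10101..   read 1 → write ., move →, go to A
A | 00.[1]0101..   read 1 → write ., move →, go to A
A | 00..[0]101..   read 0 → write 1, move ←, go to A
A | 00.[.]1101..   read . → write 1, move ←, go to C
C | 00[.]11101..   read . → write 0, move →, go to C
C | 000[1]1101..   read 1 → write 1, move →, go to E
E | 0001[1]101..   read 1 → write 1, move ←, go to A
A | 000[1]1101..   read 1 → write ., move →, go to A
A | 000.[1]101..   read 1 → write ., move →, go to A
A | 000..[1]01..   read 1 → write ., move →, go to A
A | 000...[0]1..   read 0 → write 1, move ←, go to A
A | 000..[.]11..   read . → write 1, move ←, go to C
C | 000.[.]111..   read . → write 0, move →, go to C
C | 000.0[1]11..   read 1 → write 1, move →, go to E
E | 000.01[1]1..   read 1 → write 1, move ←, go to A
A | 000.0[1]11..   read 1 → write ., move →, go to A
A | 000.0.[1]1..   read 1 → write ., move →, go to A
A | 000.0..[1]..   read 1 → write ., move →, go to A
A | 000.0...[.].   read . → write 1, move ←, go to C
C | 000.0..[.]1.   read . → write 0, move →, go to C
C | 000.0..0[1].   read 1 → write 1, move →, go to E
E | 000.0..01[.]   read . → write 1, move ←, go to B
B | 000.0..0[1]1   read 1 → write 1, move →, go to D
D | 000.0..01[1]   read 1 → write 0, move ←, go to C
C | 000.0..0[1]0   read 1 → write 1, move →, go to E
E | 000.0..01[0]
The non-blank tape span at halt is 000.0..010.

000.0..010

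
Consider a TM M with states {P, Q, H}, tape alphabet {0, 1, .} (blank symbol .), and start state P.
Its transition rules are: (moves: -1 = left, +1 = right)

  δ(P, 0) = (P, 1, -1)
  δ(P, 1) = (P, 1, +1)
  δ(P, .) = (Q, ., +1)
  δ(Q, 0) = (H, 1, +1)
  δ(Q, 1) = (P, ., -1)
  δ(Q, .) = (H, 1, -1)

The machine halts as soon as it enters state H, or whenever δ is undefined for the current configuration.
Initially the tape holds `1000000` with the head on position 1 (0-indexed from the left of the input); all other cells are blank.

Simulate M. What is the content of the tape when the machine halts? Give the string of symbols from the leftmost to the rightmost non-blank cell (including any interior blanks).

1111111.1

state=P head=1 tape=1[0]00000..   (P,0)→(P,1,-1)
state=P head=0 tape=[1]100000..   (P,1)→(P,1,+1)
state=P head=1 tape=1[1]00000..   (P,1)→(P,1,+1)
state=P head=2 tape=11[0]0000..   (P,0)→(P,1,-1)
state=P head=1 tape=1[1]10000..   (P,1)→(P,1,+1)
state=P head=2 tape=11[1]0000..   (P,1)→(P,1,+1)
state=P head=3 tape=111[0]000..   (P,0)→(P,1,-1)
state=P head=2 tape=11[1]1000..   (P,1)→(P,1,+1)
state=P head=3 tape=111[1]000..   (P,1)→(P,1,+1)
state=P head=4 tape=1111[0]00..   (P,0)→(P,1,-1)
state=P head=3 tape=111[1]100..   (P,1)→(P,1,+1)
state=P head=4 tape=1111[1]00..   (P,1)→(P,1,+1)
state=P head=5 tape=11111[0]0..   (P,0)→(P,1,-1)
state=P head=4 tape=1111[1]10..   (P,1)→(P,1,+1)
state=P head=5 tape=11111[1]0..   (P,1)→(P,1,+1)
state=P head=6 tape=111111[0]..   (P,0)→(P,1,-1)
state=P head=5 tape=11111[1]1..   (P,1)→(P,1,+1)
state=P head=6 tape=111111[1]..   (P,1)→(P,1,+1)
state=P head=7 tape=1111111[.].   (P,.)→(Q,.,+1)
state=Q head=8 tape=1111111.[.]   (Q,.)→(H,1,-1)
state=H head=7 tape=1111111[.]1
The non-blank tape span at halt is 1111111.1.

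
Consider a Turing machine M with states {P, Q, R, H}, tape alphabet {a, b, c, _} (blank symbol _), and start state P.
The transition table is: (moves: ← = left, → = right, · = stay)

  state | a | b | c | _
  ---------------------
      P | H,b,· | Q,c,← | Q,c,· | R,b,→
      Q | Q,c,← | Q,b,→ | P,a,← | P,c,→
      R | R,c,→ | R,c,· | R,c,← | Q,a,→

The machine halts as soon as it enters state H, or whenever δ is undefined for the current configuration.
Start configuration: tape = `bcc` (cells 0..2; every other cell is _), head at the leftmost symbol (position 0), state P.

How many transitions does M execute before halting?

17

P | ___[b]cc   read b → write c, move ←, go to Q
Q | __[_]ccc   read _ → write c, move →, go to P
P | __c[c]cc   read c → write c, move ·, go to Q
Q | __c[c]cc   read c → write a, move ←, go to P
P | __[c]acc   read c → write c, move ·, go to Q
Q | __[c]acc   read c → write a, move ←, go to P
P | _[_]aacc   read _ → write b, move →, go to R
R | _b[a]acc   read a → write c, move →, go to R
R | _bc[a]cc   read a → write c, move →, go to R
R | _bcc[c]c   read c → write c, move ←, go to R
R | _bc[c]cc   read c → write c, move ←, go to R
R | _b[c]ccc   read c → write c, move ←, go to R
R | _[b]cccc   read b → write c, move ·, go to R
R | _[c]cccc   read c → write c, move ←, go to R
R | [_]ccccc   read _ → write a, move →, go to Q
Q | a[c]cccc   read c → write a, move ←, go to P
P | [a]acccc   read a → write b, move ·, go to H
H | [b]acccc
M halts after 17 transitions.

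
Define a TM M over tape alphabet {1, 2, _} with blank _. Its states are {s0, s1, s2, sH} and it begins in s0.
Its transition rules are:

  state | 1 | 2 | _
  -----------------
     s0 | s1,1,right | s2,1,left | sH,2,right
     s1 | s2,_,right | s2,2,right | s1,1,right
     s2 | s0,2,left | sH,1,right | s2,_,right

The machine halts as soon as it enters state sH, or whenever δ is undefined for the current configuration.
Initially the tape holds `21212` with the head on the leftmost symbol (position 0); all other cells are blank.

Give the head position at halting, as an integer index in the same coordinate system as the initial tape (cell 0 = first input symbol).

state=s0 head=0 tape=_[2]1212   (s0,2)→(s2,1,left)
state=s2 head=-1 tape=[_]11212   (s2,_)→(s2,_,right)
state=s2 head=0 tape=_[1]1212   (s2,1)→(s0,2,left)
state=s0 head=-1 tape=[_]21212   (s0,_)→(sH,2,right)
state=sH head=0 tape=2[2]1212
At halt the head is at cell 0.

0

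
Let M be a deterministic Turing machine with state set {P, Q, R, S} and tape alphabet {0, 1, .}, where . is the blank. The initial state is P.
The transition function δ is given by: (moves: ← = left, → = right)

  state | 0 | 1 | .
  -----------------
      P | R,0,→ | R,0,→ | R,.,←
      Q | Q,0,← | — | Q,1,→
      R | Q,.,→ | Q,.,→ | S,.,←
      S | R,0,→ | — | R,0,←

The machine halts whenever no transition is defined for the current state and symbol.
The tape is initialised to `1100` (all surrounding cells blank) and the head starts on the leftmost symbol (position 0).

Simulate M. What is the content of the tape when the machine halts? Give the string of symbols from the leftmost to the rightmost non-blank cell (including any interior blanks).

0100

state=P head=0 tape=[1]100   (P,1)→(R,0,→)
state=R head=1 tape=0[1]00   (R,1)→(Q,.,→)
state=Q head=2 tape=0.[0]0   (Q,0)→(Q,0,←)
state=Q head=1 tape=0[.]00   (Q,.)→(Q,1,→)
state=Q head=2 tape=01[0]0   (Q,0)→(Q,0,←)
state=Q head=1 tape=0[1]00
The non-blank tape span at halt is 0100.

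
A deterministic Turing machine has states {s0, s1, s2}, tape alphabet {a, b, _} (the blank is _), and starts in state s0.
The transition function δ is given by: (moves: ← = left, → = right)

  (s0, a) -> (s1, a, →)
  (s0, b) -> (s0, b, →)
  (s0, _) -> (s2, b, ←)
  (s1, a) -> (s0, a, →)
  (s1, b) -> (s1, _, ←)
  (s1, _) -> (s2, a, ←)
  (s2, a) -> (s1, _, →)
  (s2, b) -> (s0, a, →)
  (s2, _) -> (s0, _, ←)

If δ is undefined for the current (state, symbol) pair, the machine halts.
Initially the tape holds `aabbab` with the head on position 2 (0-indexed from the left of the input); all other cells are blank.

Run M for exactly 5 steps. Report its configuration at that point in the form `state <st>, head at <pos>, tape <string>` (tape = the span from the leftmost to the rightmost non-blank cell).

state=s0 head=2 tape=aa[b]bab   (s0,b)→(s0,b,→)
state=s0 head=3 tape=aab[b]ab   (s0,b)→(s0,b,→)
state=s0 head=4 tape=aabb[a]b   (s0,a)→(s1,a,→)
state=s1 head=5 tape=aabba[b]   (s1,b)→(s1,_,←)
state=s1 head=4 tape=aabb[a]_   (s1,a)→(s0,a,→)
state=s0 head=5 tape=aabba[_]
After 5 steps: state s0, head at 5, tape aabba.

state s0, head at 5, tape aabba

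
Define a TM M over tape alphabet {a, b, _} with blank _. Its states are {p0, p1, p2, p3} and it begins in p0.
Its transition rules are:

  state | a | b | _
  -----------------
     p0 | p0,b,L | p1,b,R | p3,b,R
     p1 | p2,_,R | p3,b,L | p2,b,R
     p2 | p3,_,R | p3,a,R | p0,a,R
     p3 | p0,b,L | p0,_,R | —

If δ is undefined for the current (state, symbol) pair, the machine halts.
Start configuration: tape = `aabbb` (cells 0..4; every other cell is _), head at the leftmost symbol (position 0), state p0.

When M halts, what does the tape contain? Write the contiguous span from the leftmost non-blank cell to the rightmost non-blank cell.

state=p0 head=0 tape=_[a]abbb____   (p0,a)→(p0,b,L)
state=p0 head=-1 tape=[_]babbb____   (p0,_)→(p3,b,R)
state=p3 head=0 tape=b[b]abbb____   (p3,b)→(p0,_,R)
state=p0 head=1 tape=b_[a]bbb____   (p0,a)→(p0,b,L)
state=p0 head=0 tape=b[_]bbbb____   (p0,_)→(p3,b,R)
state=p3 head=1 tape=bb[b]bbb____   (p3,b)→(p0,_,R)
state=p0 head=2 tape=bb_[b]bb____   (p0,b)→(p1,b,R)
state=p1 head=3 tape=bb_b[b]b____   (p1,b)→(p3,b,L)
state=p3 head=2 tape=bb_[b]bb____   (p3,b)→(p0,_,R)
state=p0 head=3 tape=bb__[b]b____   (p0,b)→(p1,b,R)
state=p1 head=4 tape=bb__b[b]____   (p1,b)→(p3,b,L)
state=p3 head=3 tape=bb__[b]b____   (p3,b)→(p0,_,R)
state=p0 head=4 tape=bb___[b]____   (p0,b)→(p1,b,R)
state=p1 head=5 tape=bb___b[_]___   (p1,_)→(p2,b,R)
state=p2 head=6 tape=bb___bb[_]__   (p2,_)→(p0,a,R)
state=p0 head=7 tape=bb___bba[_]_   (p0,_)→(p3,b,R)
state=p3 head=8 tape=bb___bbab[_]
The non-blank tape span at halt is bb___bbab.

bb___bbab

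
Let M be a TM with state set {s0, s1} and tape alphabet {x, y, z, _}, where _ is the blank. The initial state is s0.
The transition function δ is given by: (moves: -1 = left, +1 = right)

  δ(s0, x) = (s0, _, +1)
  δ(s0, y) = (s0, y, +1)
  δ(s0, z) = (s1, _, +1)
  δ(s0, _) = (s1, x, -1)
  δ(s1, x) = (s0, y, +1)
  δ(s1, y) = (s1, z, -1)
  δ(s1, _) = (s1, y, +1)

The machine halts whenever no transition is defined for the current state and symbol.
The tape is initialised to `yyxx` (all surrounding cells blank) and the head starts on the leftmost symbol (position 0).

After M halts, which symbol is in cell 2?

s0 | [y]yxx__   read y → write y, move +1, go to s0
s0 | y[y]xx__   read y → write y, move +1, go to s0
s0 | yy[x]x__   read x → write _, move +1, go to s0
s0 | yy_[x]__   read x → write _, move +1, go to s0
s0 | yy__[_]_   read _ → write x, move -1, go to s1
s1 | yy_[_]x_   read _ → write y, move +1, go to s1
s1 | yy_y[x]_   read x → write y, move +1, go to s0
s0 | yy_yy[_]   read _ → write x, move -1, go to s1
s1 | yy_y[y]x   read y → write z, move -1, go to s1
s1 | yy_[y]zx   read y → write z, move -1, go to s1
s1 | yy[_]zzx   read _ → write y, move +1, go to s1
s1 | yyy[z]zx
Cell 2 holds y when M halts.

y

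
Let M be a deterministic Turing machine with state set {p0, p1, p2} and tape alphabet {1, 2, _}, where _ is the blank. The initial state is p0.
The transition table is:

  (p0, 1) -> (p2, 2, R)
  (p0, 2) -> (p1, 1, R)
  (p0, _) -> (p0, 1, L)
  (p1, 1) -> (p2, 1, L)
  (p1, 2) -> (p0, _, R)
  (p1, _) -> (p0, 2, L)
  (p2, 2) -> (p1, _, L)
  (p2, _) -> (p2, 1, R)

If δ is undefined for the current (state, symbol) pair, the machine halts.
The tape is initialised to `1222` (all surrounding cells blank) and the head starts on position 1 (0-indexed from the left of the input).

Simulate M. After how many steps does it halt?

11

p0 | 1[2]22_   read 2 → write 1, move R, go to p1
p1 | 11[2]2_   read 2 → write _, move R, go to p0
p0 | 11_[2]_   read 2 → write 1, move R, go to p1
p1 | 11_1[_]   read _ → write 2, move L, go to p0
p0 | 11_[1]2   read 1 → write 2, move R, go to p2
p2 | 11_2[2]   read 2 → write _, move L, go to p1
p1 | 11_[2]_   read 2 → write _, move R, go to p0
p0 | 11__[_]   read _ → write 1, move L, go to p0
p0 | 11_[_]1   read _ → write 1, move L, go to p0
p0 | 11[_]11   read _ → write 1, move L, go to p0
p0 | 1[1]111   read 1 → write 2, move R, go to p2
p2 | 12[1]11
M halts after 11 transitions.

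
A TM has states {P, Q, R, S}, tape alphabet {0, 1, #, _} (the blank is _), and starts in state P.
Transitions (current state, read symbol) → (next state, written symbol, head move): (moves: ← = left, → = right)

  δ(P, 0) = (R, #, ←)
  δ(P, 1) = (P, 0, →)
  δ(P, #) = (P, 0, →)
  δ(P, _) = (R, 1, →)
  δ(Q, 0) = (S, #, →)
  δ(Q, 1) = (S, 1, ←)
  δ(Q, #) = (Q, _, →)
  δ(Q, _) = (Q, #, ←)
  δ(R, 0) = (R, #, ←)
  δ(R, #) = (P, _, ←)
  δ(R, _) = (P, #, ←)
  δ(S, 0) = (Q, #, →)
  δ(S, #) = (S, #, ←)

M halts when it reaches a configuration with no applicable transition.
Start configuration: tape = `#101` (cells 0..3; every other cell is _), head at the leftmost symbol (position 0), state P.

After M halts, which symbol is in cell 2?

1

P | __[#]101   read # → write 0, move →, go to P
P | __0[1]01   read 1 → write 0, move →, go to P
P | __00[0]1   read 0 → write #, move ←, go to R
R | __0[0]#1   read 0 → write #, move ←, go to R
R | __[0]##1   read 0 → write #, move ←, go to R
R | _[_]###1   read _ → write #, move ←, go to P
P | [_]####1   read _ → write 1, move →, go to R
R | 1[#]###1   read # → write _, move ←, go to P
P | [1]_###1   read 1 → write 0, move →, go to P
P | 0[_]###1   read _ → write 1, move →, go to R
R | 01[#]##1   read # → write _, move ←, go to P
P | 0[1]_##1   read 1 → write 0, move →, go to P
P | 00[_]##1   read _ → write 1, move →, go to R
R | 001[#]#1   read # → write _, move ←, go to P
P | 00[1]_#1   read 1 → write 0, move →, go to P
P | 000[_]#1   read _ → write 1, move →, go to R
R | 0001[#]1   read # → write _, move ←, go to P
P | 000[1]_1   read 1 → write 0, move →, go to P
P | 0000[_]1   read _ → write 1, move →, go to R
R | 00001[1]
Cell 2 holds 1 when M halts.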